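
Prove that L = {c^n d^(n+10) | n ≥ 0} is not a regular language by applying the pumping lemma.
Assume L is regular with pumping length p. Idea: pumping the c-block breaks the fixed offset of 10.
Choose s = c^p d^(p+10) ∈ L. By the pumping lemma, s = xyz with |xy| ≤ p, |y| > 0, so y = c^k with k ≥ 1. Then xy²z = c^(p+k) d^(p+10). For this to be in L we would need p+10 = (p+k)+10, i.e. k = 0, contradicting k ≥ 1. So xy²z ∉ L.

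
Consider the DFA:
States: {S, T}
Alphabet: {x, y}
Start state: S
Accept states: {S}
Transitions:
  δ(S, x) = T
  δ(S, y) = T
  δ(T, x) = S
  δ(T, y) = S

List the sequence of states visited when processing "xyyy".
read 'x': S → T
  read 'y': T → S
  read 'y': S → T
  read 'y': T → S
S -> T -> S -> T -> S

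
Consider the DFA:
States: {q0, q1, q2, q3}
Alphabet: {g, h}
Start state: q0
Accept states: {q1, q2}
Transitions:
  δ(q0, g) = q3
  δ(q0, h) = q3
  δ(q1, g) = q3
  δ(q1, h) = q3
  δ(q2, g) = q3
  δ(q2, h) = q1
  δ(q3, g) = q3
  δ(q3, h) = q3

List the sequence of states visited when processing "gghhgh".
read 'g': q0 → q3
  read 'g': q3 → q3
  read 'h': q3 → q3
  read 'h': q3 → q3
  read 'g': q3 → q3
  read 'h': q3 → q3
q0 -> q3 -> q3 -> q3 -> q3 -> q3 -> q3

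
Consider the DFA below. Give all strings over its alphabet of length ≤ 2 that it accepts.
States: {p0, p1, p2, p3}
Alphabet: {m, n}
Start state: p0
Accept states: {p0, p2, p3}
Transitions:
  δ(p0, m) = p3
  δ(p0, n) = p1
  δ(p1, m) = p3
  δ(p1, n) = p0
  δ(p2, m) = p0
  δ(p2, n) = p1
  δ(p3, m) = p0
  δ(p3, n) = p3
ε, m, mm, mn, nm, nn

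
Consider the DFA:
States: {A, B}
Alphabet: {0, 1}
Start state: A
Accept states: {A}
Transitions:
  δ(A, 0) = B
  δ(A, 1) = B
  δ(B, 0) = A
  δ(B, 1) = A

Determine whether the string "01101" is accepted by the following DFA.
Processing string "01101":
  A --0--> B
  B --1--> A
  A --1--> B
  B --0--> A
  A --1--> B
Final state: B
Accept states: {A}
No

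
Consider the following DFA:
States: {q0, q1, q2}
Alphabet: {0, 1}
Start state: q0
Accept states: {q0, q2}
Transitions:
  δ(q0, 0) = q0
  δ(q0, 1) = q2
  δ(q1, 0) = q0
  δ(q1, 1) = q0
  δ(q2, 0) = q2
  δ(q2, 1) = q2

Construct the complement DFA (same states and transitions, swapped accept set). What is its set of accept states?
Complement accept states = All states \ Original accept states
= {q0, q1, q2} \ {q0, q2}
{q1}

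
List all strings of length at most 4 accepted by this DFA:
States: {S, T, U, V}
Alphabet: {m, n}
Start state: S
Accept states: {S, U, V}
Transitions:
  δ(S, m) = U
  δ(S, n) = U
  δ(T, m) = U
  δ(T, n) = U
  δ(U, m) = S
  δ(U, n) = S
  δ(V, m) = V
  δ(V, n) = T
ε, m, n, mm, mn, nm, nn, mmm, mmn, mnm, mnn, nmm, nmn, nnm, nnn, mmmm, mmmn, mmnm, mmnn, mnmm, mnmn, mnnm, mnnn, nmmm, nmmn, nmnm, nmnn, nnmm, nnmn, nnnm, nnnn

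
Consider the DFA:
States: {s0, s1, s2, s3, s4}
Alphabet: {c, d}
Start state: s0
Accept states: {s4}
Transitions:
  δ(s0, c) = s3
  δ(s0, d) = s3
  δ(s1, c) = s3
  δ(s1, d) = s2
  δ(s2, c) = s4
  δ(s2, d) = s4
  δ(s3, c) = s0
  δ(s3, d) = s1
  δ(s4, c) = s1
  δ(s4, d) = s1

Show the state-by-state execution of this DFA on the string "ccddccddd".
read 'c': s0 → s3
  read 'c': s3 → s0
  read 'd': s0 → s3
  read 'd': s3 → s1
  read 'c': s1 → s3
  read 'c': s3 → s0
  read 'd': s0 → s3
  read 'd': s3 → s1
  read 'd': s1 → s2
s0 -> s3 -> s0 -> s3 -> s1 -> s3 -> s0 -> s3 -> s1 -> s2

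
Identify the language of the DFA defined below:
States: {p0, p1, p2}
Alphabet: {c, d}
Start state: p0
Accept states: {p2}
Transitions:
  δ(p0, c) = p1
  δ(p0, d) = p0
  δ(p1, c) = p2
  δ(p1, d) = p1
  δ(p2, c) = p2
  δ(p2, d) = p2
Testing a few strings:
  'cdd' → reject
  'ddd' → reject
  'dc' → reject
  'cccd' → accept
State roles: p0=zero c's seen; p1=one c seen; p2=≥ two c's seen
All strings over {c,d} containing at least two c's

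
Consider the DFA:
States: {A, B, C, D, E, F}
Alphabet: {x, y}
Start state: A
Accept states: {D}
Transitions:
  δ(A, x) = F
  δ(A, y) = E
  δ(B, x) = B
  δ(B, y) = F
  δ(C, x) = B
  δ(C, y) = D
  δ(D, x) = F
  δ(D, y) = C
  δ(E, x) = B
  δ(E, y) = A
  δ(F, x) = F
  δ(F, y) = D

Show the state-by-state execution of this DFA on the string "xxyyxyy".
read 'x': A → F
  read 'x': F → F
  read 'y': F → D
  read 'y': D → C
  read 'x': C → B
  read 'y': B → F
  read 'y': F → D
A -> F -> F -> D -> C -> B -> F -> D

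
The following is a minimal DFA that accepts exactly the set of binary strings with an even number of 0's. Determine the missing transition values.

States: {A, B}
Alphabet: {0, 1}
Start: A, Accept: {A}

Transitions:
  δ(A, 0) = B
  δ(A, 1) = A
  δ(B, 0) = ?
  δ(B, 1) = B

From the language and accept set, identify what each state tracks — A: even number of 0's so far; B: odd number of 0's so far.
Each missing δ(q, a) is the state matching the new tracked value after reading a.
δ(B, 0) = A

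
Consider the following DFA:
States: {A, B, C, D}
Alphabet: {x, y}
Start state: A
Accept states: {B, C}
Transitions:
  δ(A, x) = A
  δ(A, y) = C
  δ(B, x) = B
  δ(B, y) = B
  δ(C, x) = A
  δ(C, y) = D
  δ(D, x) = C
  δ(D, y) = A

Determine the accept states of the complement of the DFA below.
Complement accept states = All states \ Original accept states
= {A, B, C, D} \ {B, C}
{A, D}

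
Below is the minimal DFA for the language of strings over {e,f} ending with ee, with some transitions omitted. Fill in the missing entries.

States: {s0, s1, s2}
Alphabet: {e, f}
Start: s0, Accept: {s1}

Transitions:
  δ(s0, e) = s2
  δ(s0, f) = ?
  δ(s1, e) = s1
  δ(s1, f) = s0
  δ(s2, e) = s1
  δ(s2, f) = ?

From the language and accept set, identify what each state tracks — s0: last symbol not e; s1: two trailing e's; s2: one trailing e.
Each missing δ(q, a) is the state matching the new tracked value after reading a.
δ(s0, f) = s0; δ(s2, f) = s0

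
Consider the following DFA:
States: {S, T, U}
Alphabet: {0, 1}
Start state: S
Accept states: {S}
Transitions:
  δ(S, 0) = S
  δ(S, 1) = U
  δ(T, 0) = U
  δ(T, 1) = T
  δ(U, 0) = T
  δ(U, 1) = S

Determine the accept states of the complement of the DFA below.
Complement accept states = All states \ Original accept states
= {S, T, U} \ {S}
{T, U}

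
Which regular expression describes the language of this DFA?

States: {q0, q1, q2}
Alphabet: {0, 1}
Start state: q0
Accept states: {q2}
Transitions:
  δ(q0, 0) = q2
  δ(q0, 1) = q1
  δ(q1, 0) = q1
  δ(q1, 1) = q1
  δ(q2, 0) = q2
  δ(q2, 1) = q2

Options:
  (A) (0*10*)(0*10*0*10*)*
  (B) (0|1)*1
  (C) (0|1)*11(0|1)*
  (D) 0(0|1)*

Check each option against the DFA on short strings; one disagreement eliminates an option:
  (A) (0*10*)(0*10*0*10*)*: on '0' the DFA goes q0 → q2 and accepts (q2 ∈ Accept), but the regex does not match it → eliminate
  (B) (0|1)*1: on '0' the DFA goes q0 → q2 and accepts (q2 ∈ Accept), but the regex does not match it → eliminate
  (C) (0|1)*11(0|1)*: on '0' the DFA goes q0 → q2 and accepts (q2 ∈ Accept), but the regex does not match it → eliminate
  (D) 0(0|1)*: agrees with the DFA on every string of length ≤ 6
Only (D) is consistent with the DFA.
(D) 0(0|1)*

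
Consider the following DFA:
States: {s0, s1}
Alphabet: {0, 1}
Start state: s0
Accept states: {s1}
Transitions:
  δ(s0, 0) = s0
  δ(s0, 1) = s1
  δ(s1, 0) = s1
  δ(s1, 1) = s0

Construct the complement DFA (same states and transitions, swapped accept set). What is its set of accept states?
Complement accept states = All states \ Original accept states
= {s0, s1} \ {s1}
{s0}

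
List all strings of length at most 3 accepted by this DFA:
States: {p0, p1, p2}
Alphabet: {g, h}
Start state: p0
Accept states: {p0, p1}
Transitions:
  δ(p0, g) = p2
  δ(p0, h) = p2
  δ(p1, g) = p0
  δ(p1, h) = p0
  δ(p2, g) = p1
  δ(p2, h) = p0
ε, gg, gh, hg, hh, ggg, ggh, hgg, hgh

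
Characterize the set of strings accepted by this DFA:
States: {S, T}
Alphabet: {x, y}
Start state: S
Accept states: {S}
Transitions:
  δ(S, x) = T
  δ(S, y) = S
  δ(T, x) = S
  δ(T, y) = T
Testing a few strings:
  'y' → accept
  'yyx' → reject
  'xx' → accept
  'x' → reject
State roles: S=even number of x's so far; T=odd number of x's so far
All strings over {x,y} with an even number of x's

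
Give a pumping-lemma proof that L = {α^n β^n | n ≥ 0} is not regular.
Assume L is regular with pumping length p. Idea: pumping the α-block changes the count balance.
Choose s = α^p β^p (length 2p ≥ p). By the pumping lemma, s = xyz with |xy| ≤ p, |y| > 0. So y = α^k for some k > 0 (since xy is entirely within the α's). Pumping gives xy²z = α^(p+k) β^p, which is not in L since p+k ≠ p.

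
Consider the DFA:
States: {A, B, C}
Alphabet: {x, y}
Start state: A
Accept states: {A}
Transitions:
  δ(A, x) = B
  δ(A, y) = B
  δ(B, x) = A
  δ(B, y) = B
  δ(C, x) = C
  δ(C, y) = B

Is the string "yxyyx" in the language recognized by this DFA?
Processing string "yxyyx":
  A --y--> B
  B --x--> A
  A --y--> B
  B --y--> B
  B --x--> A
Final state: A
Accept states: {A}
Yes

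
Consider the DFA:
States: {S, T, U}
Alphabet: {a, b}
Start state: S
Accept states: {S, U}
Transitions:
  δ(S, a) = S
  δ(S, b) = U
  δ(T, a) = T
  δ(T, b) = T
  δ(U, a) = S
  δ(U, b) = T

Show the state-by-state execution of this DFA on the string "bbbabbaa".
read 'b': S → U
  read 'b': U → T
  read 'b': T → T
  read 'a': T → T
  read 'b': T → T
  read 'b': T → T
  read 'a': T → T
  read 'a': T → T
S -> U -> T -> T -> T -> T -> T -> T -> T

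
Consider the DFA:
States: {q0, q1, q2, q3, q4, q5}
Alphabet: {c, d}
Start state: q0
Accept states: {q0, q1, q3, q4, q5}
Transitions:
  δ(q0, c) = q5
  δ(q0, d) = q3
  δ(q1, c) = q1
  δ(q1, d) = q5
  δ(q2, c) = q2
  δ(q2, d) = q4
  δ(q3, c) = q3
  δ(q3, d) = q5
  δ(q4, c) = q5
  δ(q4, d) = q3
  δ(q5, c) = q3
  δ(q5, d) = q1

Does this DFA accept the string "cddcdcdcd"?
Processing string "cddcdcdcd":
  q0 --c--> q5
  q5 --d--> q1
  q1 --d--> q5
  q5 --c--> q3
  q3 --d--> q5
  q5 --c--> q3
  q3 --d--> q5
  q5 --c--> q3
  q3 --d--> q5
Final state: q5
Accept states: {q0, q1, q3, q4, q5}
Yes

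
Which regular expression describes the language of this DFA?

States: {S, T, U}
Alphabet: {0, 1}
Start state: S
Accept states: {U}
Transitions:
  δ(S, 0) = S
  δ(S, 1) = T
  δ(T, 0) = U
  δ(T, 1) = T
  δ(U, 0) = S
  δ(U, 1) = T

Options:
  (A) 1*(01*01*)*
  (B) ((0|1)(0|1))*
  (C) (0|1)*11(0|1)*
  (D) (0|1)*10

Check each option against the DFA on short strings; one disagreement eliminates an option:
  (A) 1*(01*01*)*: on ε the DFA stays in S and rejects (S ∉ Accept), but the regex matches it → eliminate
  (B) ((0|1)(0|1))*: on ε the DFA stays in S and rejects (S ∉ Accept), but the regex matches it → eliminate
  (C) (0|1)*11(0|1)*: on '10' the DFA goes S → T → U and accepts (U ∈ Accept), but the regex does not match it → eliminate
  (D) (0|1)*10: agrees with the DFA on every string of length ≤ 6
Only (D) is consistent with the DFA.
(D) (0|1)*10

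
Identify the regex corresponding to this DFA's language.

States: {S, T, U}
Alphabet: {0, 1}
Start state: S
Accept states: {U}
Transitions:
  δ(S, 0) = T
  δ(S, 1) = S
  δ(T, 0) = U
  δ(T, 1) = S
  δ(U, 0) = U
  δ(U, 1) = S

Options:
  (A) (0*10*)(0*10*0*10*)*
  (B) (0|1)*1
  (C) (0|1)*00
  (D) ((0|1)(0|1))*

Check each option against the DFA on short strings; one disagreement eliminates an option:
  (A) (0*10*)(0*10*0*10*)*: on '1' the DFA goes S → S and rejects (S ∉ Accept), but the regex matches it → eliminate
  (B) (0|1)*1: on '1' the DFA goes S → S and rejects (S ∉ Accept), but the regex matches it → eliminate
  (C) (0|1)*00: agrees with the DFA on every string of length ≤ 6
  (D) ((0|1)(0|1))*: on ε the DFA stays in S and rejects (S ∉ Accept), but the regex matches it → eliminate
Only (C) is consistent with the DFA.
(C) (0|1)*00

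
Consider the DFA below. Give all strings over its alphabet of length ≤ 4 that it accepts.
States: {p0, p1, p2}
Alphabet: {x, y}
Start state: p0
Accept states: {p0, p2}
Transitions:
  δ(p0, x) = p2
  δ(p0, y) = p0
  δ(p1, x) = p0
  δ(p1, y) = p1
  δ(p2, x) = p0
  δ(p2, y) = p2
ε, x, y, xx, xy, yx, yy, xxx, xxy, xyx, xyy, yxx, yxy, yyx, yyy, xxxx, xxxy, xxyx, xxyy, xyxx, xyxy, xyyx, xyyy, yxxx, yxxy, yxyx, yxyy, yyxx, yyxy, yyyx, yyyy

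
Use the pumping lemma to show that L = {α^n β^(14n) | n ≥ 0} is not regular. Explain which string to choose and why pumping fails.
Assume L is regular with pumping length p. Idea: pumping the α-block breaks the 1:14 ratio.
Choose s = α^p β^(14p) (length 15p ≥ p). By the pumping lemma, s = xyz with |xy| ≤ p, |y| > 0, so y = α^k with k ≥ 1. Then xy²z = α^(p+k) β^(14p). For this to be in L we would need 14p = 14(p+k), i.e. 14k = 0, contradicting k ≥ 1. So xy²z ∉ L.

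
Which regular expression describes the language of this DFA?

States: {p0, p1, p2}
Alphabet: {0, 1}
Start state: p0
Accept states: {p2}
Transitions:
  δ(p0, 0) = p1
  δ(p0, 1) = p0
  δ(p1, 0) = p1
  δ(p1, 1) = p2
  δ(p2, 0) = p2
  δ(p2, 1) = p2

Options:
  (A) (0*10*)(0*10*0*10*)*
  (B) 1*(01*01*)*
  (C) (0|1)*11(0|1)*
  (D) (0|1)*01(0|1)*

Check each option against the DFA on short strings; one disagreement eliminates an option:
  (A) (0*10*)(0*10*0*10*)*: on '1' the DFA goes p0 → p0 and rejects (p0 ∉ Accept), but the regex matches it → eliminate
  (B) 1*(01*01*)*: on ε the DFA stays in p0 and rejects (p0 ∉ Accept), but the regex matches it → eliminate
  (C) (0|1)*11(0|1)*: on '01' the DFA goes p0 → p1 → p2 and accepts (p2 ∈ Accept), but the regex does not match it → eliminate
  (D) (0|1)*01(0|1)*: agrees with the DFA on every string of length ≤ 6
Only (D) is consistent with the DFA.
(D) (0|1)*01(0|1)*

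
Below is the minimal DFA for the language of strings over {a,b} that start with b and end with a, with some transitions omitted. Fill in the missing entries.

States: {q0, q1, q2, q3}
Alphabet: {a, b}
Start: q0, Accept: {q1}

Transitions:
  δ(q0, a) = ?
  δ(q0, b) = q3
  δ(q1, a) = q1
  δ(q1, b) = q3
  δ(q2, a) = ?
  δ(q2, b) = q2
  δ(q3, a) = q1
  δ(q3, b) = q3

From the language and accept set, identify what each state tracks — q0: no input read; q1: started with b, last symbol a; q2: started with a (dead); q3: started with b, last symbol b.
Each missing δ(q, a) is the state matching the new tracked value after reading a.
δ(q0, a) = q2; δ(q2, a) = q2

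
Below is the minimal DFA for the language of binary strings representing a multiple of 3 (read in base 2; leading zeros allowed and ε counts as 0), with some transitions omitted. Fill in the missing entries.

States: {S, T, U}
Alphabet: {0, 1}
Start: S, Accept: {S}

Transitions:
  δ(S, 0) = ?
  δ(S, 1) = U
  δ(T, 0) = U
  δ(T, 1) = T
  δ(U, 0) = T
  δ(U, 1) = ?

From the language and accept set, identify what each state tracks — S: value ≡ 0 (mod 3); T: value ≡ 2 (mod 3); U: value ≡ 1 (mod 3).
Each missing δ(q, a) is the state matching the new tracked value after reading a.
δ(S, 0) = S; δ(U, 1) = S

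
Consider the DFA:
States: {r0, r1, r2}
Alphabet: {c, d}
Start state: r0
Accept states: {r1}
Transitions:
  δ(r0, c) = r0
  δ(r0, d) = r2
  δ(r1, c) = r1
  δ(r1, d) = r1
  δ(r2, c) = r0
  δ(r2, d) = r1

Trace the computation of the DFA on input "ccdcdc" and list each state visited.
read 'c': r0 → r0
  read 'c': r0 → r0
  read 'd': r0 → r2
  read 'c': r2 → r0
  read 'd': r0 → r2
  read 'c': r2 → r0
r0 -> r0 -> r0 -> r2 -> r0 -> r2 -> r0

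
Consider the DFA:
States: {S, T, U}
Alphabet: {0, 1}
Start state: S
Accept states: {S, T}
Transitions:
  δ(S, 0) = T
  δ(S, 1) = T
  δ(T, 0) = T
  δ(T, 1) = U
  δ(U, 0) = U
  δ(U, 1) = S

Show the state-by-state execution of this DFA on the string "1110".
read '1': S → T
  read '1': T → U
  read '1': U → S
  read '0': S → T
S -> T -> U -> S -> T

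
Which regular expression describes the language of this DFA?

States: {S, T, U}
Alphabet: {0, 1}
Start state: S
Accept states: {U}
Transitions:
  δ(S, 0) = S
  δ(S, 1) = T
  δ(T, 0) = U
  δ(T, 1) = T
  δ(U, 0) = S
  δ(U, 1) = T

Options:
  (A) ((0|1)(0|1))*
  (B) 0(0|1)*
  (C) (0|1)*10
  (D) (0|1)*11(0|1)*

Check each option against the DFA on short strings; one disagreement eliminates an option:
  (A) ((0|1)(0|1))*: on ε the DFA stays in S and rejects (S ∉ Accept), but the regex matches it → eliminate
  (B) 0(0|1)*: on '0' the DFA goes S → S and rejects (S ∉ Accept), but the regex matches it → eliminate
  (C) (0|1)*10: agrees with the DFA on every string of length ≤ 6
  (D) (0|1)*11(0|1)*: on '10' the DFA goes S → T → U and accepts (U ∈ Accept), but the regex does not match it → eliminate
Only (C) is consistent with the DFA.
(C) (0|1)*10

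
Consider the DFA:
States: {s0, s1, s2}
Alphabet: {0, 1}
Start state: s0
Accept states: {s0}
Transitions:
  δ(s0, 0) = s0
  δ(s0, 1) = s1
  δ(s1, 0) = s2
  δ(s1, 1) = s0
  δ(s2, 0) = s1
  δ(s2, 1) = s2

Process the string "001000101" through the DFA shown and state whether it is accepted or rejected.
Processing string "001000101":
  s0 --0--> s0
  s0 --0--> s0
  s0 --1--> s1
  s1 --0--> s2
  s2 --0--> s1
  s1 --0--> s2
  s2 --1--> s2
  s2 --0--> s1
  s1 --1--> s0
Final state: s0
Accept states: {s0}
Yes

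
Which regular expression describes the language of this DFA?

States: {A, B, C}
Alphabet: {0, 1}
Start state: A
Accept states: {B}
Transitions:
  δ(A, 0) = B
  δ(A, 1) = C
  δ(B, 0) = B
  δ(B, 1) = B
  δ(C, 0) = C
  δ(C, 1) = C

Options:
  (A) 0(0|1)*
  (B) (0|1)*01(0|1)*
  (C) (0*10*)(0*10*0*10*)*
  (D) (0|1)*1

Check each option against the DFA on short strings; one disagreement eliminates an option:
  (A) 0(0|1)*: agrees with the DFA on every string of length ≤ 6
  (B) (0|1)*01(0|1)*: on '0' the DFA goes A → B and accepts (B ∈ Accept), but the regex does not match it → eliminate
  (C) (0*10*)(0*10*0*10*)*: on '0' the DFA goes A → B and accepts (B ∈ Accept), but the regex does not match it → eliminate
  (D) (0|1)*1: on '0' the DFA goes A → B and accepts (B ∈ Accept), but the regex does not match it → eliminate
Only (A) is consistent with the DFA.
(A) 0(0|1)*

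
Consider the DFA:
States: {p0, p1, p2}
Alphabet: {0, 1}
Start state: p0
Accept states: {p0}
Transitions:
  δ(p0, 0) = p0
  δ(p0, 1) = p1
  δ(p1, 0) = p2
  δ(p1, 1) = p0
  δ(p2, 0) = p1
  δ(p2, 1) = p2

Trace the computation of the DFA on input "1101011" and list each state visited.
read '1': p0 → p1
  read '1': p1 → p0
  read '0': p0 → p0
  read '1': p0 → p1
  read '0': p1 → p2
  read '1': p2 → p2
  read '1': p2 → p2
p0 -> p1 -> p0 -> p0 -> p1 -> p2 -> p2 -> p2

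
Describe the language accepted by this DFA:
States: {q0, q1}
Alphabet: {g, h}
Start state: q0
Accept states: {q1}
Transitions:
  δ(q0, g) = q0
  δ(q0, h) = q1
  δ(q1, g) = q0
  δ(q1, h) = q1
Testing a few strings:
  'ggh' → accept
  'gg' → reject
  'gh' → accept
  'h' → accept
State roles: q0=last symbol not h; q1=last symbol is h
All strings over {g,h} ending with h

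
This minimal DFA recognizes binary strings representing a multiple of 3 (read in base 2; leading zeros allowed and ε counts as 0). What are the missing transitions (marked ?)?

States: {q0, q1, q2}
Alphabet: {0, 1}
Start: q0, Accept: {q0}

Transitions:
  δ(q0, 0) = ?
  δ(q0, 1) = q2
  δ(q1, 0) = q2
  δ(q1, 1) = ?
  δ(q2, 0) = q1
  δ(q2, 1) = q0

From the language and accept set, identify what each state tracks — q0: value ≡ 0 (mod 3); q1: value ≡ 2 (mod 3); q2: value ≡ 1 (mod 3).
Each missing δ(q, a) is the state matching the new tracked value after reading a.
δ(q0, 0) = q0; δ(q1, 1) = q1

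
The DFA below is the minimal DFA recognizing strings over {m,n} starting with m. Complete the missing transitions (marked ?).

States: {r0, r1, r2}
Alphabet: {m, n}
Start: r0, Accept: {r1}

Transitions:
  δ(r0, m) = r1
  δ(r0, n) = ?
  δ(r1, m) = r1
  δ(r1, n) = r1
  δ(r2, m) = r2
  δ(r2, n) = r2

From the language and accept set, identify what each state tracks — r0: no input read; r1: started with m; r2: started with n (dead).
Each missing δ(q, a) is the state matching the new tracked value after reading a.
δ(r0, n) = r2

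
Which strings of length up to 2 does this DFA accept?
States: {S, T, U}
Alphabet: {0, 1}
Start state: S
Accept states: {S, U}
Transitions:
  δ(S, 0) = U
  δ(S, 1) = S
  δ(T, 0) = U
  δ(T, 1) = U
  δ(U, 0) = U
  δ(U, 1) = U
ε, 0, 1, 00, 01, 10, 11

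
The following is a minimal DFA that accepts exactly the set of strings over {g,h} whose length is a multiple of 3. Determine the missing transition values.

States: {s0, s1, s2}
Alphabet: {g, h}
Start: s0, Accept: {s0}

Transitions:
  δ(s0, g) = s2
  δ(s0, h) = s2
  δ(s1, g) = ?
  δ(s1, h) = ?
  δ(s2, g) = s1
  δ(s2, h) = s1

From the language and accept set, identify what each state tracks — s0: length ≡ 0 (mod 3); s1: length ≡ 2 (mod 3); s2: length ≡ 1 (mod 3).
Each missing δ(q, a) is the state matching the new tracked value after reading a.
δ(s1, g) = s0; δ(s1, h) = s0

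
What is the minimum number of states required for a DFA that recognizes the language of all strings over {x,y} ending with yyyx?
By Myhill–Nerode, count the distinguishable equivalence classes: 5 classes — one per longest suffix of the input that is a prefix of 'yyyx' (lengths 0 through 4); only the length-4 class is accepting.
5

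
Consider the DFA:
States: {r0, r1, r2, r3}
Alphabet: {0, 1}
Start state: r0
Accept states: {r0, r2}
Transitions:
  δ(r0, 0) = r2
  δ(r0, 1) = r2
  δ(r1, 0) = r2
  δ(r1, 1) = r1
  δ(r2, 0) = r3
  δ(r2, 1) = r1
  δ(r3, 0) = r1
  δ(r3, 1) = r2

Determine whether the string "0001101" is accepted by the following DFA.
Processing string "0001101":
  r0 --0--> r2
  r2 --0--> r3
  r3 --0--> r1
  r1 --1--> r1
  r1 --1--> r1
  r1 --0--> r2
  r2 --1--> r1
Final state: r1
Accept states: {r0, r2}
No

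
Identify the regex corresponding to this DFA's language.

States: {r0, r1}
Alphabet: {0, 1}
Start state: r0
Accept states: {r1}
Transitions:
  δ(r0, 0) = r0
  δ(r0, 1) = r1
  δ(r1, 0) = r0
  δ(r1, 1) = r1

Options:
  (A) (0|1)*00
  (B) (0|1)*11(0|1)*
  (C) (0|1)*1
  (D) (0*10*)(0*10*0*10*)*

Check each option against the DFA on short strings; one disagreement eliminates an option:
  (A) (0|1)*00: on '1' the DFA goes r0 → r1 and accepts (r1 ∈ Accept), but the regex does not match it → eliminate
  (B) (0|1)*11(0|1)*: on '1' the DFA goes r0 → r1 and accepts (r1 ∈ Accept), but the regex does not match it → eliminate
  (C) (0|1)*1: agrees with the DFA on every string of length ≤ 6
  (D) (0*10*)(0*10*0*10*)*: on '10' the DFA goes r0 → r1 → r0 and rejects (r0 ∉ Accept), but the regex matches it → eliminate
Only (C) is consistent with the DFA.
(C) (0|1)*1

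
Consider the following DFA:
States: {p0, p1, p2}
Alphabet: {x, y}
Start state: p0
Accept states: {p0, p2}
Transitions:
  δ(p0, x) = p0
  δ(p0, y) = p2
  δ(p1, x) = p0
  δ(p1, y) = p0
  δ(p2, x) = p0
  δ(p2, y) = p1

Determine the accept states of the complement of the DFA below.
Complement accept states = All states \ Original accept states
= {p0, p1, p2} \ {p0, p2}
{p1}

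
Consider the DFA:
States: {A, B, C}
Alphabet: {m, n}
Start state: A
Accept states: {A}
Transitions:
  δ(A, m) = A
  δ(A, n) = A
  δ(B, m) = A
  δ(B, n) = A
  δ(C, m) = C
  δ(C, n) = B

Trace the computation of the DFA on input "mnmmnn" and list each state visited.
read 'm': A → A
  read 'n': A → A
  read 'm': A → A
  read 'm': A → A
  read 'n': A → A
  read 'n': A → A
A -> A -> A -> A -> A -> A -> A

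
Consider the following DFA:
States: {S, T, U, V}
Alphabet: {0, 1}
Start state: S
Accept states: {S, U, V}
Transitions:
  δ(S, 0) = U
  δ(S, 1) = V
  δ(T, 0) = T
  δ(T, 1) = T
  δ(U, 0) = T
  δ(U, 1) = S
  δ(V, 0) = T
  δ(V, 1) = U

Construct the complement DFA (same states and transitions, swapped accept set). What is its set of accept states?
Complement accept states = All states \ Original accept states
= {S, T, U, V} \ {S, U, V}
{T}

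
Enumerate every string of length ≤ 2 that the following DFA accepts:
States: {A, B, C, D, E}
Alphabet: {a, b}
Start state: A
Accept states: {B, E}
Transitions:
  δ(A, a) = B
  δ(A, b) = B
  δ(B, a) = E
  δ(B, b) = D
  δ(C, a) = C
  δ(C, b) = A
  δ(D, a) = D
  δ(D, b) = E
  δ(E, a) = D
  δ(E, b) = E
a, b, aa, ba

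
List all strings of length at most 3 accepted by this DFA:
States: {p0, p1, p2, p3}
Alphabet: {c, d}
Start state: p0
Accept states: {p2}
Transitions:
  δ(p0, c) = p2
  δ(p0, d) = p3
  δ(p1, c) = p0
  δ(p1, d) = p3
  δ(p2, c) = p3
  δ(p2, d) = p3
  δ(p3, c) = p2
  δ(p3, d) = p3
c, dc, ccc, cdc, ddc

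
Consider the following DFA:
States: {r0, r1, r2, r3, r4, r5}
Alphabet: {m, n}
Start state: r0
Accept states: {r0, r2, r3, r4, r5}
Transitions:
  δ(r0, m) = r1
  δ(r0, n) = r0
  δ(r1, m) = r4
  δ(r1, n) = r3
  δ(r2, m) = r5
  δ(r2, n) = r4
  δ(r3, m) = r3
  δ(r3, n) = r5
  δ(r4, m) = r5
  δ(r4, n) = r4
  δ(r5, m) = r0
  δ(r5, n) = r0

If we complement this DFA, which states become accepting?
Complement accept states = All states \ Original accept states
= {r0, r1, r2, r3, r4, r5} \ {r0, r2, r3, r4, r5}
{r1}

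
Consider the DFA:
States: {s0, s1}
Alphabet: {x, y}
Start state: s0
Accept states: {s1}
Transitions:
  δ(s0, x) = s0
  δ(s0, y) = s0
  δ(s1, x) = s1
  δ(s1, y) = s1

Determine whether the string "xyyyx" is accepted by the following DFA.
Processing string "xyyyx":
  s0 --x--> s0
  s0 --y--> s0
  s0 --y--> s0
  s0 --y--> s0
  s0 --x--> s0
Final state: s0
Accept states: {s1}
No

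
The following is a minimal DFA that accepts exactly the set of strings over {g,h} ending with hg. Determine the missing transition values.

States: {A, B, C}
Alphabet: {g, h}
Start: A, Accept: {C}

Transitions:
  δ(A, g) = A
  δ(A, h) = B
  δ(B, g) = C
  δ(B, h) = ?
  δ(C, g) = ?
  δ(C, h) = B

From the language and accept set, identify what each state tracks — A: no suffix match; B: one trailing h; C: suffix is hg.
Each missing δ(q, a) is the state matching the new tracked value after reading a.
δ(B, h) = B; δ(C, g) = A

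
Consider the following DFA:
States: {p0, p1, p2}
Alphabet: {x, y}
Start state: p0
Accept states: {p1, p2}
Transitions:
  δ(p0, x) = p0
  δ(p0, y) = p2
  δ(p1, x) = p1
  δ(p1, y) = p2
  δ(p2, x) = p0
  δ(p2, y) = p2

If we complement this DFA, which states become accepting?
Complement accept states = All states \ Original accept states
= {p0, p1, p2} \ {p1, p2}
{p0}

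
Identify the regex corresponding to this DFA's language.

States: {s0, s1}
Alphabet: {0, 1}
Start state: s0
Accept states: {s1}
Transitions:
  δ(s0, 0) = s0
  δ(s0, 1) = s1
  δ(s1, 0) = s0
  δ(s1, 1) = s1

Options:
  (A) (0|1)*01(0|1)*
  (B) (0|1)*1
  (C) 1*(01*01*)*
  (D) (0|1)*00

Check each option against the DFA on short strings; one disagreement eliminates an option:
  (A) (0|1)*01(0|1)*: on '1' the DFA goes s0 → s1 and accepts (s1 ∈ Accept), but the regex does not match it → eliminate
  (B) (0|1)*1: agrees with the DFA on every string of length ≤ 6
  (C) 1*(01*01*)*: on ε the DFA stays in s0 and rejects (s0 ∉ Accept), but the regex matches it → eliminate
  (D) (0|1)*00: on '1' the DFA goes s0 → s1 and accepts (s1 ∈ Accept), but the regex does not match it → eliminate
Only (B) is consistent with the DFA.
(B) (0|1)*1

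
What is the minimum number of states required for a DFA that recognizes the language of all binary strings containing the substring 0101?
By Myhill–Nerode, count the distinguishable equivalence classes: 5 classes — one per longest suffix of the input that is a prefix of '0101' (lengths 0 through 3), plus an absorbing 'already seen 0101' class.
5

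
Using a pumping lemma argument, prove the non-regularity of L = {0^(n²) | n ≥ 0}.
Assume L is regular with pumping length p. Idea: pumping adds a fixed amount, but gaps between consecutive squares grow.
Choose s = 0^(p²) (length p² ≥ p). By the pumping lemma, s = xyz with |xy| ≤ p, |y| > 0, so |y| = k with 1 ≤ k ≤ p. Then |xy²z| = p²+k. Since p² < p²+k ≤ p²+p < (p+1)², the length p²+k lies strictly between consecutive squares, so it is not a perfect square and xy²z ∉ L.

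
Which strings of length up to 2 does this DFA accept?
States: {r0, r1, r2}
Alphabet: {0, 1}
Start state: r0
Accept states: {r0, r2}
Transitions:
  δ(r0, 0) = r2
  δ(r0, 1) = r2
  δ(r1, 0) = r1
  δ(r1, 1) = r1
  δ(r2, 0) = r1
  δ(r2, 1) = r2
ε, 0, 1, 01, 11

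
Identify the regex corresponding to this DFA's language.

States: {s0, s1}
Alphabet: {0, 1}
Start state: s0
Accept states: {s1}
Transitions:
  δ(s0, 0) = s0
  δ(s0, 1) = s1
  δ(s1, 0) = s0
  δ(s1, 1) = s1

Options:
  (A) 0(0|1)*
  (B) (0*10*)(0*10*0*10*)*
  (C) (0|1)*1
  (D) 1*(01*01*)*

Check each option against the DFA on short strings; one disagreement eliminates an option:
  (A) 0(0|1)*: on '0' the DFA goes s0 → s0 and rejects (s0 ∉ Accept), but the regex matches it → eliminate
  (B) (0*10*)(0*10*0*10*)*: on '10' the DFA goes s0 → s1 → s0 and rejects (s0 ∉ Accept), but the regex matches it → eliminate
  (C) (0|1)*1: agrees with the DFA on every string of length ≤ 6
  (D) 1*(01*01*)*: on ε the DFA stays in s0 and rejects (s0 ∉ Accept), but the regex matches it → eliminate
Only (C) is consistent with the DFA.
(C) (0|1)*1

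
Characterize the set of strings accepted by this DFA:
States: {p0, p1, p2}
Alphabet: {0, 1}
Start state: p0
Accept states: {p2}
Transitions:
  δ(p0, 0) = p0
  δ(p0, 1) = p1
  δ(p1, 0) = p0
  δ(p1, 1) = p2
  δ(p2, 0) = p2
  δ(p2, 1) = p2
Testing a few strings:
  '1000' → reject
  '10' → reject
  '0001' → reject
  '0' → reject
State roles: p0=no progress toward 11; p1=one trailing 1; p2=substring 11 seen
All binary strings containing the substring 11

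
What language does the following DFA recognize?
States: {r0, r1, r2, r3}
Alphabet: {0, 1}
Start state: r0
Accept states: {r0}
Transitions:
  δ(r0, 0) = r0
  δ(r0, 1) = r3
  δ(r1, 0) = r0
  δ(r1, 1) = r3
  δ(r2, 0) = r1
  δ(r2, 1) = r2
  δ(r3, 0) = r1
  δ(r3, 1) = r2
Testing a few strings:
  '0' → accept
  '101' → reject
  '11' → reject
  '0101' → reject
State roles: r0=value ≡ 0 (mod 4); r1=value ≡ 2 (mod 4); r2=value ≡ 3 (mod 4); r3=value ≡ 1 (mod 4)
All binary strings representing a multiple of 4 (read in base 2; leading zeros allowed and ε counts as 0)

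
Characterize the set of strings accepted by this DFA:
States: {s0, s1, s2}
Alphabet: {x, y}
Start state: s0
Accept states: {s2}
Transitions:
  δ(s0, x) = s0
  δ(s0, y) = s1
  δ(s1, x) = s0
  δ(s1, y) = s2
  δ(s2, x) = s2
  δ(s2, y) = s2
Testing a few strings:
  'yxxx' → reject
  'yyxx' → accept
  'xxxy' → reject
  'xxyy' → accept
State roles: s0=no progress toward yy; s1=one trailing y; s2=substring yy seen
All strings over {x,y} containing the substring yy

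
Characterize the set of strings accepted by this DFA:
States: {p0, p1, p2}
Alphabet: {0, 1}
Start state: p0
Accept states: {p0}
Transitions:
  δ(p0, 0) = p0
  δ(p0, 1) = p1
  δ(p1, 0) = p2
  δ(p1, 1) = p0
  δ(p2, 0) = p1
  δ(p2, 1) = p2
Testing a few strings:
  '110' → accept
  '1011' → reject
  '000' → accept
  '1110' → reject
State roles: p0=value ≡ 0 (mod 3); p1=value ≡ 1 (mod 3); p2=value ≡ 2 (mod 3)
All binary strings representing a multiple of 3 (read in base 2; leading zeros allowed and ε counts as 0)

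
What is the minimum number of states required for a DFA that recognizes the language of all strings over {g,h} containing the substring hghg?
By Myhill–Nerode, count the distinguishable equivalence classes: 5 classes — one per longest suffix of the input that is a prefix of 'hghg' (lengths 0 through 3), plus an absorbing 'already seen hghg' class.
5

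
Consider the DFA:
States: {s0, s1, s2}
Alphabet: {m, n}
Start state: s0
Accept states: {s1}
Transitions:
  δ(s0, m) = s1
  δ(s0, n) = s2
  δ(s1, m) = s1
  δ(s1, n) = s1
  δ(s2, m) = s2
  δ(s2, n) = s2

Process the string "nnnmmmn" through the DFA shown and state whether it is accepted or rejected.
Processing string "nnnmmmn":
  s0 --n--> s2
  s2 --n--> s2
  s2 --n--> s2
  s2 --m--> s2
  s2 --m--> s2
  s2 --m--> s2
  s2 --n--> s2
Final state: s2
Accept states: {s1}
No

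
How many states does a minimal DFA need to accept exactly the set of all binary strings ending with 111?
By Myhill–Nerode, count the distinguishable equivalence classes: 4 classes — one per longest suffix of the input that is a prefix of '111' (lengths 0 through 3); only the length-3 class is accepting.
4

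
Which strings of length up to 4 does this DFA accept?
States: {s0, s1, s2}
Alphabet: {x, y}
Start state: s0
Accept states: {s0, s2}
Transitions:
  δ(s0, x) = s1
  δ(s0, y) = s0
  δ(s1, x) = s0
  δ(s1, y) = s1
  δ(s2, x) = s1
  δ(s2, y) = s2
ε, y, xx, yy, xxy, xyx, yxx, yyy, xxxx, xxyy, xyxy, xyyx, yxxy, yxyx, yyxx, yyyy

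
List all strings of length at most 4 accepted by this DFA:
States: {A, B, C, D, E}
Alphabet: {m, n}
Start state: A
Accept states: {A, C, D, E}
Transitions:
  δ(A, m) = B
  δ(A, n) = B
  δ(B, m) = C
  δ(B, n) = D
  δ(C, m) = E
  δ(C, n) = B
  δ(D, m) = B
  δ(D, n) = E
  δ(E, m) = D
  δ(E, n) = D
ε, mm, mn, nm, nn, mmm, mnn, nmm, nnn, mmmm, mmmn, mmnm, mmnn, mnmm, mnmn, mnnm, mnnn, nmmm, nmmn, nmnm, nmnn, nnmm, nnmn, nnnm, nnnn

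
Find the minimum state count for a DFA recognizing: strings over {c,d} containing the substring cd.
By Myhill–Nerode, count the distinguishable equivalence classes: three classes — no c yet / c seen but no cd / cd seen.
3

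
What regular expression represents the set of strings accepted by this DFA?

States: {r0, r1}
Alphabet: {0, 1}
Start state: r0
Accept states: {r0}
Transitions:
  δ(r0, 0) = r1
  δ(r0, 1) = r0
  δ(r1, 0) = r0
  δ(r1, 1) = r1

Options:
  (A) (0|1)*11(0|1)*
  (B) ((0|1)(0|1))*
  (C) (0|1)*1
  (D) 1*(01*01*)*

Check each option against the DFA on short strings; one disagreement eliminates an option:
  (A) (0|1)*11(0|1)*: on ε the DFA stays in r0 and accepts (r0 ∈ Accept), but the regex does not match it → eliminate
  (B) ((0|1)(0|1))*: on '1' the DFA goes r0 → r0 and accepts (r0 ∈ Accept), but the regex does not match it → eliminate
  (C) (0|1)*1: on ε the DFA stays in r0 and accepts (r0 ∈ Accept), but the regex does not match it → eliminate
  (D) 1*(01*01*)*: agrees with the DFA on every string of length ≤ 6
Only (D) is consistent with the DFA.
(D) 1*(01*01*)*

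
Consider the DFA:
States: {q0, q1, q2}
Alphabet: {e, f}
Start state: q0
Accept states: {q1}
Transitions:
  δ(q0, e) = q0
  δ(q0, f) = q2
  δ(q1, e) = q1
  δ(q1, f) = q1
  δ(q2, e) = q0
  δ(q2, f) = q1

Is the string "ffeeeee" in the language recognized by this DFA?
Processing string "ffeeeee":
  q0 --f--> q2
  q2 --f--> q1
  q1 --e--> q1
  q1 --e--> q1
  q1 --e--> q1
  q1 --e--> q1
  q1 --e--> q1
Final state: q1
Accept states: {q1}
Yes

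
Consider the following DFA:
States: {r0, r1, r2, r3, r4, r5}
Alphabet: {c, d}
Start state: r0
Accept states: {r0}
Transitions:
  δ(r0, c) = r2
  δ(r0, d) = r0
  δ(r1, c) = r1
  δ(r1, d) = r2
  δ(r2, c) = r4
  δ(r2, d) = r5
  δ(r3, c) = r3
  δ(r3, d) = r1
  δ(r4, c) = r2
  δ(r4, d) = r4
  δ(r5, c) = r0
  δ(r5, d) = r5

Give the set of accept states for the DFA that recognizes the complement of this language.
Complement accept states = All states \ Original accept states
= {r0, r1, r2, r3, r4, r5} \ {r0}
{r1, r2, r3, r4, r5}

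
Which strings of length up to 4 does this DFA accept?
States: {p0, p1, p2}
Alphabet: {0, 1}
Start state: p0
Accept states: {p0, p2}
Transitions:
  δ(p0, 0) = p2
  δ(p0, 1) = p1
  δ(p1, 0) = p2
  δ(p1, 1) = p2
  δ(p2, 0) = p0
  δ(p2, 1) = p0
ε, 0, 00, 01, 10, 11, 000, 010, 100, 101, 110, 111, 0000, 0001, 0010, 0011, 0100, 0101, 0110, 0111, 1000, 1010, 1100, 1110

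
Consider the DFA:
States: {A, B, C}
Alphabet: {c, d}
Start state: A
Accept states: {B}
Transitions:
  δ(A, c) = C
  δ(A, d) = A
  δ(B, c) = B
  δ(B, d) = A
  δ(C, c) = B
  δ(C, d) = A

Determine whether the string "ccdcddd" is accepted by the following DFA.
Processing string "ccdcddd":
  A --c--> C
  C --c--> B
  B --d--> A
  A --c--> C
  C --d--> A
  A --d--> A
  A --d--> A
Final state: A
Accept states: {B}
No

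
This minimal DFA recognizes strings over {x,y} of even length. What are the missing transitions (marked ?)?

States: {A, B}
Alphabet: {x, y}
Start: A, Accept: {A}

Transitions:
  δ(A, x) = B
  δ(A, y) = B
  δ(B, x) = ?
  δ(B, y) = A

From the language and accept set, identify what each state tracks — A: even length so far; B: odd length so far.
Each missing δ(q, a) is the state matching the new tracked value after reading a.
δ(B, x) = A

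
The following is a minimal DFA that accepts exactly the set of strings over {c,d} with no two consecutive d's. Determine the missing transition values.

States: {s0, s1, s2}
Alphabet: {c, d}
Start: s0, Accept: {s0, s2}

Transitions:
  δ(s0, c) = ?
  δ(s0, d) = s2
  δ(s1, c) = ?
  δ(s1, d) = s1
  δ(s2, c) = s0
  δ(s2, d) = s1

From the language and accept set, identify what each state tracks — s0: last symbol not d (ok); s1: saw dd (dead); s2: last symbol d (ok).
Each missing δ(q, a) is the state matching the new tracked value after reading a.
δ(s0, c) = s0; δ(s1, c) = s1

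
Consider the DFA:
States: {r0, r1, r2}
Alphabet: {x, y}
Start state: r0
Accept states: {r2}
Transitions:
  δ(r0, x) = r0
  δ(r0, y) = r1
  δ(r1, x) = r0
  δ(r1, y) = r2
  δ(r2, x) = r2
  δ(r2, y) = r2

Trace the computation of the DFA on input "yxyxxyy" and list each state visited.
read 'y': r0 → r1
  read 'x': r1 → r0
  read 'y': r0 → r1
  read 'x': r1 → r0
  read 'x': r0 → r0
  read 'y': r0 → r1
  read 'y': r1 → r2
r0 -> r1 -> r0 -> r1 -> r0 -> r0 -> r1 -> r2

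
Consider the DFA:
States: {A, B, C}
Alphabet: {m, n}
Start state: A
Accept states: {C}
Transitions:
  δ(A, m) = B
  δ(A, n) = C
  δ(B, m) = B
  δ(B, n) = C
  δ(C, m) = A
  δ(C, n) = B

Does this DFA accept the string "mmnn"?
Processing string "mmnn":
  A --m--> B
  B --m--> B
  B --n--> C
  C --n--> B
Final state: B
Accept states: {C}
No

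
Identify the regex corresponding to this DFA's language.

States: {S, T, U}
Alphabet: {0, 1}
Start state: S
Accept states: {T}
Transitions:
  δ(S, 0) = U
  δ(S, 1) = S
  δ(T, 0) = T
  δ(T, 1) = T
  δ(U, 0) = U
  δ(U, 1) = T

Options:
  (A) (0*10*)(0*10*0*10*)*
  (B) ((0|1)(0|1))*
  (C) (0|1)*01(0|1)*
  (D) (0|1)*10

Check each option against the DFA on short strings; one disagreement eliminates an option:
  (A) (0*10*)(0*10*0*10*)*: on '1' the DFA goes S → S and rejects (S ∉ Accept), but the regex matches it → eliminate
  (B) ((0|1)(0|1))*: on ε the DFA stays in S and rejects (S ∉ Accept), but the regex matches it → eliminate
  (C) (0|1)*01(0|1)*: agrees with the DFA on every string of length ≤ 6
  (D) (0|1)*10: on '01' the DFA goes S → U → T and accepts (T ∈ Accept), but the regex does not match it → eliminate
Only (C) is consistent with the DFA.
(C) (0|1)*01(0|1)*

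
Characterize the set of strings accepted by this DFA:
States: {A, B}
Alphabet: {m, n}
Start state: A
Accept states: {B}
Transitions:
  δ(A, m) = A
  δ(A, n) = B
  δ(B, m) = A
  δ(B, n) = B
Testing a few strings:
  'mnm' → reject
  'mn' → accept
  'm' → reject
  'mmm' → reject
State roles: A=last symbol not n; B=last symbol is n
All strings over {m,n} ending with n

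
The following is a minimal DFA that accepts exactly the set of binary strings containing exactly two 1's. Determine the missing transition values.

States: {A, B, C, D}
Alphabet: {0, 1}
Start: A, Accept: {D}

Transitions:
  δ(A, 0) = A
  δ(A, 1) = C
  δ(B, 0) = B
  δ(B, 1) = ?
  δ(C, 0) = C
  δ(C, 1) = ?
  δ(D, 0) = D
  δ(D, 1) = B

From the language and accept set, identify what each state tracks — A: zero 1's; B: ≥ three 1's (dead); C: one 1; D: two 1's.
Each missing δ(q, a) is the state matching the new tracked value after reading a.
δ(B, 1) = B; δ(C, 1) = D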